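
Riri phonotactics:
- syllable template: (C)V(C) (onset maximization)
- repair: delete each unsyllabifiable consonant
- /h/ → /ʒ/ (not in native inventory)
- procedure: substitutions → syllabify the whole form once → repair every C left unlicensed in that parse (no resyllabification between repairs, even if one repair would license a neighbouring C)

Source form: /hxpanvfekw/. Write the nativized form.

Substitution: /h/ → /ʒ/, giving /ʒxpanvfekw/.
Syllabifying with onset maximization leaves /ʒ/, /x/, /v/, /w/ stranded (at most one coda consonant is licensed; onsets are limited to one consonant).
Each unlicensed consonant is deleted: /ʒ/, /x/, /v/, /w/.

panfek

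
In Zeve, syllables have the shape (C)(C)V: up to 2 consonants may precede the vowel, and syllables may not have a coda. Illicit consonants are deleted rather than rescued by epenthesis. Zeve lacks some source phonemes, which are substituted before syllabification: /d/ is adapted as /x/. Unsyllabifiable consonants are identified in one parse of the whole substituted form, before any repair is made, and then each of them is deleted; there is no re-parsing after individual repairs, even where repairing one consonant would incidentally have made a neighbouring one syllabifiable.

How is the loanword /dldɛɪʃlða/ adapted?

lxɛɪlða

Substitution: /d/ → /x/, giving /xlxɛɪʃlða/.
The consonants /x/, /ʃ/ cannot be parsed into a legal (C)(C)V syllable (no codas are permitted; onsets may contain at most 2 consonants).
Each unlicensed consonant is deleted: /x/, /ʃ/.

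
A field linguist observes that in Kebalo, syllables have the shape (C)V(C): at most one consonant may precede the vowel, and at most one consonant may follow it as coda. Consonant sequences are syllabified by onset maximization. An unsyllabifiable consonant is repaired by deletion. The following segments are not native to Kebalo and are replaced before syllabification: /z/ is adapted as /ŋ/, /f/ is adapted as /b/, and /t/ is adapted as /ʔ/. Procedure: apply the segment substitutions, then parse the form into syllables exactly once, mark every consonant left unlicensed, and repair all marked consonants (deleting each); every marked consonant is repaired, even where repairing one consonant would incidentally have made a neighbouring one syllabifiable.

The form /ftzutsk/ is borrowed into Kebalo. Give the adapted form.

ŋuʔ

Substitution: /f/ → /b/, /t/ → /ʔ/, /z/ → /ŋ/, giving /bʔŋuʔsk/.
The consonants /b/, /ʔ/, /s/, /k/ cannot be parsed into a legal (C)V(C) syllable (at most one coda consonant is licensed; onsets are limited to one consonant).
Each unlicensed consonant is deleted: /b/, /ʔ/, /s/, /k/.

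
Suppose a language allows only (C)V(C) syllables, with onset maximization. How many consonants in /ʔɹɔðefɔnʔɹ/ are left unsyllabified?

3

The consonants /ʔ/, /ʔ/, /ɹ/ cannot be parsed into a legal (C)V(C) syllable (at most one coda consonant is licensed; onsets are limited to one consonant).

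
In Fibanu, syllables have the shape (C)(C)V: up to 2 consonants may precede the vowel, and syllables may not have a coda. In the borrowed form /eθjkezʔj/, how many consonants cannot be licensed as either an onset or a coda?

4

Under (C)(C)V, the unsyllabifiable consonants are /θ/, /z/, /ʔ/, /j/ (no codas are permitted; onsets may contain at most 2 consonants).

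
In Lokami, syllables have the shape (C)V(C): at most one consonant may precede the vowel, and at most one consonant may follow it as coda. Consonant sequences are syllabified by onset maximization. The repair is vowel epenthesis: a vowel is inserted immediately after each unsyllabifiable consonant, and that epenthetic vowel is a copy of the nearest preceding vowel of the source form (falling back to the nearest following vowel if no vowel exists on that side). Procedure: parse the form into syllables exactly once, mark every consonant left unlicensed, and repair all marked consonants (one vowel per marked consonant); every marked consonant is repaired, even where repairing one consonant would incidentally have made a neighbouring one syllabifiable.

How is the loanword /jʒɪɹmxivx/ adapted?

Syllabifying with onset maximization leaves /j/, /m/, /x/ stranded (at most one coda consonant is licensed; onsets are limited to one consonant).
Inserting the epenthetic vowel yields /j/ → /jɪ/, /m/ → /mɪ/, /x/ → /xi/.

jɪʒɪɹmɪxivxi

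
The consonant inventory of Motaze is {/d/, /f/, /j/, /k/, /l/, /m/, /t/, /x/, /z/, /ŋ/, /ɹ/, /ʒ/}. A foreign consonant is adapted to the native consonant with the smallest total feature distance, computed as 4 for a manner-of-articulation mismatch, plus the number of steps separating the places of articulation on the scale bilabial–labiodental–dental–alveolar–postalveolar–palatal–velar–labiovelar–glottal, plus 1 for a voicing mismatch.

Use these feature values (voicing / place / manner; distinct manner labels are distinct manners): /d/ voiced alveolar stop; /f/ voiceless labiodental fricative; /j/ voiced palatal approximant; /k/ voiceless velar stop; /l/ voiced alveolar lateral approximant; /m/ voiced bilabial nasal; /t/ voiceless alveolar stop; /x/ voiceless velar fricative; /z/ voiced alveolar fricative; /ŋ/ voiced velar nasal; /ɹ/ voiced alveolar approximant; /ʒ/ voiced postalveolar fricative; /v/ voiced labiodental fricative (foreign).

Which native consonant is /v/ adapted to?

f

/f/ is closest: same manner (fricative), place distance 0 (labiodental→labiodental), voicing differs (+1); total 1. Next closest is /z/ at distance 2.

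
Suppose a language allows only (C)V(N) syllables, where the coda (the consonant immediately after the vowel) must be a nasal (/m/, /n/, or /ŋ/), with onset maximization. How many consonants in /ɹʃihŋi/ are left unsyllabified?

2

Under (C)V(N), the unsyllabifiable consonants are /ɹ/, /h/ (only a nasal (/m/, /n/, or /ŋ/) is licensed in coda position; onsets are limited to one consonant).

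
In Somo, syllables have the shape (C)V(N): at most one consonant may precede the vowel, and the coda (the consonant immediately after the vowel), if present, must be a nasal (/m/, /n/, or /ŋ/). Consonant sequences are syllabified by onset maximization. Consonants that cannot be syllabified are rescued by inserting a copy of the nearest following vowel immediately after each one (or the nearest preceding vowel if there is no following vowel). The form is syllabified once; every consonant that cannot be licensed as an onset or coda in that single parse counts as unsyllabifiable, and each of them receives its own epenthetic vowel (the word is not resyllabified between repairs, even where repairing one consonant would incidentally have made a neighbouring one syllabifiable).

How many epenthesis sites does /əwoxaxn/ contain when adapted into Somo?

The unsyllabifiable consonants are /x/, /n/; each receives one epenthetic vowel.

2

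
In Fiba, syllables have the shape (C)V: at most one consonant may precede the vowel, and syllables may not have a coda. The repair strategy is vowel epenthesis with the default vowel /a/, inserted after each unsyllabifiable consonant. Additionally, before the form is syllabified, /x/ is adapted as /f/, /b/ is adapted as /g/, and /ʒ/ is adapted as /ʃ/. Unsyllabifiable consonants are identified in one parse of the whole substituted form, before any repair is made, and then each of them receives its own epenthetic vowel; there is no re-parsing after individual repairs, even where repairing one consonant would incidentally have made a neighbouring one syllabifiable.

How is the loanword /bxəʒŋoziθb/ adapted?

gafəʃaŋoziθaga

Substitution: /b/ → /g/, /x/ → /f/, /ʒ/ → /ʃ/, giving /gfəʃŋoziθg/.
Syllabifying with onset maximization leaves /g/, /ʃ/, /θ/, /g/ stranded (no codas are permitted; onsets are limited to one consonant).
Inserting the epenthetic vowel yields /g/ → /ga/, /ʃ/ → /ʃa/, /θ/ → /θa/, /g/ → /ga/.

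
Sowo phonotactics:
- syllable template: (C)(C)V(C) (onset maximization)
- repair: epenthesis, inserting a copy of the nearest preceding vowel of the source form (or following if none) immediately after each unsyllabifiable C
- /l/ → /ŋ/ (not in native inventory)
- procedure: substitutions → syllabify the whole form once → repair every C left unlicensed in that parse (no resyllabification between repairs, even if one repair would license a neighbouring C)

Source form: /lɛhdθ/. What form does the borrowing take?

Substitution: /l/ → /ŋ/, giving /ŋɛhdθ/.
Under (C)(C)V(C), the unsyllabifiable consonants are /d/, /θ/ (at most one coda consonant is licensed; onsets may contain at most 2 consonants).
Epenthesis after each stranded consonant: /d/ → /dɛ/, /θ/ → /θɛ/.

ŋɛhdɛθɛ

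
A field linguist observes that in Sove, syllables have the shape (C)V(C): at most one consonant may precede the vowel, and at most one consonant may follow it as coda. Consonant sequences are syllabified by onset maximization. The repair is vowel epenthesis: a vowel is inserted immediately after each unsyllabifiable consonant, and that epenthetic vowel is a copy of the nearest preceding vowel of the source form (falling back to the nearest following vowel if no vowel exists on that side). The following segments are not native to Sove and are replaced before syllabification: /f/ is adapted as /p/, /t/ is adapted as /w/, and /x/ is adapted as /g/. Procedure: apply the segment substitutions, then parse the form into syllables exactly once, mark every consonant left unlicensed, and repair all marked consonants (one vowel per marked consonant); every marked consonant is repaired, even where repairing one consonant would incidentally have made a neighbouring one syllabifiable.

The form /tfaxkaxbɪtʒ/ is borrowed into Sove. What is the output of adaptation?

Substitution: /t/ → /w/, /f/ → /p/, /x/ → /g/, giving /wpagkagbɪwʒ/.
Under (C)V(C), the unsyllabifiable consonants are /w/, /ʒ/ (at most one coda consonant is licensed; onsets are limited to one consonant).
Epenthesis after each stranded consonant: /w/ → /wa/, /ʒ/ → /ʒɪ/.

wapagkagbɪwʒɪ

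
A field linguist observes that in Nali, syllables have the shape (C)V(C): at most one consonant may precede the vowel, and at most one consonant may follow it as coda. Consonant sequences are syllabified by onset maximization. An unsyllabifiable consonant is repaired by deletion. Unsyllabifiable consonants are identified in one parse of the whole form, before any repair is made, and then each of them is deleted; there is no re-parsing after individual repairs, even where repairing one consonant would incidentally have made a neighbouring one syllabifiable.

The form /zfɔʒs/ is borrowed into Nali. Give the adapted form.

fɔʒ

The consonants /z/, /s/ cannot be parsed into a legal (C)V(C) syllable (at most one coda consonant is licensed; onsets are limited to one consonant).
Deletion applies to /z/, /s/.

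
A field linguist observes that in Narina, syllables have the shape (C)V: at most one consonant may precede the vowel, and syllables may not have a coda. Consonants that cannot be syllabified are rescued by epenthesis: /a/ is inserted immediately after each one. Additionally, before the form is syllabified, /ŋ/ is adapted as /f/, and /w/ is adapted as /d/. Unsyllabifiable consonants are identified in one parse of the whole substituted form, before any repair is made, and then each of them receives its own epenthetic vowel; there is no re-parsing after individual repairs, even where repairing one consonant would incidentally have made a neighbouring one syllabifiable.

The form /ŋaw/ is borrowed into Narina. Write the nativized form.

Substitution: /ŋ/ → /f/, /w/ → /d/, giving /fad/.
Under (C)V, the unsyllabifiable consonants are /d/ (no codas are permitted; onsets are limited to one consonant).
Inserting the epenthetic vowel yields /d/ → /da/.

fada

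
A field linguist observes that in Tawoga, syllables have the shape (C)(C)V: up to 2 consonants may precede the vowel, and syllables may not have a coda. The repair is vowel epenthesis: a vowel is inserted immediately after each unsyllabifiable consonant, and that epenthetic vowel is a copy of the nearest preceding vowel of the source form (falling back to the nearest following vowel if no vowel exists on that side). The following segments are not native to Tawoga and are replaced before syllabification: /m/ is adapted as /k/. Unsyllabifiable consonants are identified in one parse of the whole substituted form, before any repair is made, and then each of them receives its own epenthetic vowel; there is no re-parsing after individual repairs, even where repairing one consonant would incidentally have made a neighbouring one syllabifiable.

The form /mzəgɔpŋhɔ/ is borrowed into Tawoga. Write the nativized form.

kzəgɔpɔŋhɔ

Substitution: /m/ → /k/, giving /kzəgɔpŋhɔ/.
The consonants /p/ cannot be parsed into a legal (C)(C)V syllable (no codas are permitted; onsets may contain at most 2 consonants).
Inserting the epenthetic vowel yields /p/ → /pɔ/.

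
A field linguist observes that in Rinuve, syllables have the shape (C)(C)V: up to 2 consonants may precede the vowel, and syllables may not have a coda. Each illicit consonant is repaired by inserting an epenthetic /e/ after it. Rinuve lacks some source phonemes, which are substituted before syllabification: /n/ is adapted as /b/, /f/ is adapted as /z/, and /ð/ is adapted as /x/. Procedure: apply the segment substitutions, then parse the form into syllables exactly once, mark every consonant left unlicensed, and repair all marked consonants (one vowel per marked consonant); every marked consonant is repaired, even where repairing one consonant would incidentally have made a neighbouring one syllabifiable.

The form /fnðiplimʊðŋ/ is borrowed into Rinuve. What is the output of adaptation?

Substitution: /f/ → /z/, /n/ → /b/, /ð/ → /x/, giving /zbxiplimʊxŋ/.
Syllabifying with onset maximization leaves /z/, /x/, /ŋ/ stranded (no codas are permitted; onsets may contain at most 2 consonants).
Each unlicensed consonant becomes the onset of a new syllable: /z/ → /ze/, /x/ → /xe/, /ŋ/ → /ŋe/.

zebxiplimʊxeŋe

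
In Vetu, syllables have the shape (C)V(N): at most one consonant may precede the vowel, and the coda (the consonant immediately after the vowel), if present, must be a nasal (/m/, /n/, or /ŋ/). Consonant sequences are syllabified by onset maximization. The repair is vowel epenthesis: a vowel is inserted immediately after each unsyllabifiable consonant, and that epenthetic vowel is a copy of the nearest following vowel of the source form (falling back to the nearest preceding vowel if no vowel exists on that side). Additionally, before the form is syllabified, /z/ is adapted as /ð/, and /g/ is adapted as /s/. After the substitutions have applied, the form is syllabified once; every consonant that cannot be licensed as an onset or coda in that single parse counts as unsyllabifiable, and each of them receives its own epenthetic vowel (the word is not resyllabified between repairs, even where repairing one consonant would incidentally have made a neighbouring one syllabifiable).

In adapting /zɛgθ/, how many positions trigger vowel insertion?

After substitution the input is /ðɛsθ/.
The unsyllabifiable consonants are /s/, /θ/; each receives one epenthetic vowel.

2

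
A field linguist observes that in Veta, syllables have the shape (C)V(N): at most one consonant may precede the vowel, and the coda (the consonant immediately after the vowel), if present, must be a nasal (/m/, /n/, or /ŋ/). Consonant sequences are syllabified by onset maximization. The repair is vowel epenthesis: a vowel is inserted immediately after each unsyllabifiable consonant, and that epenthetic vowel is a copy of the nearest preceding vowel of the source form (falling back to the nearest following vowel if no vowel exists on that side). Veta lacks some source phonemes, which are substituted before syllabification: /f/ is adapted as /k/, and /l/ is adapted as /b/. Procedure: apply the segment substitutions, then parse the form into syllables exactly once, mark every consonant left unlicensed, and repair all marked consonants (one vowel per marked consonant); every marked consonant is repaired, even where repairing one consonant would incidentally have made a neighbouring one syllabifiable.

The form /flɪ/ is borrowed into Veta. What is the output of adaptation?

Substitution: /f/ → /k/, /l/ → /b/, giving /kbɪ/.
The consonants /k/ cannot be parsed into a legal (C)V(N) syllable (only a nasal (/m/, /n/, or /ŋ/) is licensed in coda position; onsets are limited to one consonant).
Inserting the epenthetic vowel yields /k/ → /kɪ/.

kɪbɪ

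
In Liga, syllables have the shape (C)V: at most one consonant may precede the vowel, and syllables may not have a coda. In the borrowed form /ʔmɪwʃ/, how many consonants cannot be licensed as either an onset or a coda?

The consonants /ʔ/, /w/, /ʃ/ cannot be parsed into a legal (C)V syllable (no codas are permitted; onsets are limited to one consonant).

3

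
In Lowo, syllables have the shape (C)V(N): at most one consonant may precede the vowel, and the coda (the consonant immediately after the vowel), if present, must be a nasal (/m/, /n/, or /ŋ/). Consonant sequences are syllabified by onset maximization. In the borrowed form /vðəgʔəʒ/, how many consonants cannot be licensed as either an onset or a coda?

3

The consonants /v/, /g/, /ʒ/ cannot be parsed into a legal (C)V(N) syllable (only a nasal (/m/, /n/, or /ŋ/) is licensed in coda position; onsets are limited to one consonant).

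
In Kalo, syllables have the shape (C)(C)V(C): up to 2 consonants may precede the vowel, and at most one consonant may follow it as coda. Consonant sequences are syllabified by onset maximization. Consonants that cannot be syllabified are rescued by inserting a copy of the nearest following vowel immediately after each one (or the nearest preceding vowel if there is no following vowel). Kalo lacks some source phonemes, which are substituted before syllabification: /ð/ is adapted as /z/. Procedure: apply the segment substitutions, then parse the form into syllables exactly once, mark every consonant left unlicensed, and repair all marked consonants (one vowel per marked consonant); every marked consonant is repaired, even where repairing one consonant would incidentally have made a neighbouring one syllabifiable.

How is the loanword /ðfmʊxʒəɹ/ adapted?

Substitution: /ð/ → /z/, giving /zfmʊxʒəɹ/.
Syllabifying with onset maximization leaves /z/ stranded (at most one coda consonant is licensed; onsets may contain at most 2 consonants).
Each unlicensed consonant becomes the onset of a new syllable: /z/ → /zʊ/.

zʊfmʊxʒəɹ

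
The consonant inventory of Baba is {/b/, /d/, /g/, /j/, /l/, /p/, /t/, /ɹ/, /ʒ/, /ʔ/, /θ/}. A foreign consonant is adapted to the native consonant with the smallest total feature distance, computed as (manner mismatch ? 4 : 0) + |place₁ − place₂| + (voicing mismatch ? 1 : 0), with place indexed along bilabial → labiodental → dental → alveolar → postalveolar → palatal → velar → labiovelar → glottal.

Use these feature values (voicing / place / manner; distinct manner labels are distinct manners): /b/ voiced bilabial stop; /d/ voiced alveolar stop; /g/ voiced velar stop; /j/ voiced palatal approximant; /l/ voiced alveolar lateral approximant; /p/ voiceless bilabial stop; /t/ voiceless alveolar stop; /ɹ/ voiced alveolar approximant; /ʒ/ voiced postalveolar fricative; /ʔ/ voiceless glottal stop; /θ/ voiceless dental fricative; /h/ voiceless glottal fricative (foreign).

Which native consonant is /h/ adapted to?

/ʔ/ is closest: manner differs (fricative→stop, +4), place distance 0 (glottal→glottal), same voicing; total 4. Next closest is /ʒ/ at distance 5.

ʔ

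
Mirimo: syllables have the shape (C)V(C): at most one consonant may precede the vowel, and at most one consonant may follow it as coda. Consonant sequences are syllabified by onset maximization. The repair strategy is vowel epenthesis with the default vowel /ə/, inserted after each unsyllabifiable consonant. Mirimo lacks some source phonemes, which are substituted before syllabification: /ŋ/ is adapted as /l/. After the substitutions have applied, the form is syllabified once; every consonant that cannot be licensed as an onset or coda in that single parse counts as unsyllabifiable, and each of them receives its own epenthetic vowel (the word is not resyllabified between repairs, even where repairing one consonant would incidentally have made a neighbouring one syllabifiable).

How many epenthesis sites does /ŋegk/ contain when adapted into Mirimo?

After substitution the input is /legk/.
The unsyllabifiable consonants are /k/; each receives one epenthetic vowel.

1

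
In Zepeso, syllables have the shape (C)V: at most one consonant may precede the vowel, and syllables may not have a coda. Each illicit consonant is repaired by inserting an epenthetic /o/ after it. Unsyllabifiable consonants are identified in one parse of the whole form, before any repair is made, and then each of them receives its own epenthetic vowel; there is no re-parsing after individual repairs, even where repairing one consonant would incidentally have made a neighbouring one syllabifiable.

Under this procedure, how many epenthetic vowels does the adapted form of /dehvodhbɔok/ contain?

4

The unsyllabifiable consonants are /h/, /d/, /h/, /k/; each receives one epenthetic vowel.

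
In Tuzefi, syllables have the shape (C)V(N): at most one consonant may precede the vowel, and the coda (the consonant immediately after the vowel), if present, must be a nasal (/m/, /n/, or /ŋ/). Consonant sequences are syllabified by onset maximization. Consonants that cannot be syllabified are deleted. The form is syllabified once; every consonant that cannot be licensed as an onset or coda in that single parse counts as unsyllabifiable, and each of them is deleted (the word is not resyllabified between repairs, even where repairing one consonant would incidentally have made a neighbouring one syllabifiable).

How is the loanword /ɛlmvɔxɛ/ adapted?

Syllabifying with onset maximization leaves /l/, /m/ stranded (only a nasal (/m/, /n/, or /ŋ/) is licensed in coda position; onsets are limited to one consonant).
Deleting the stranded consonants removes /l/, /m/.

ɛvɔxɛ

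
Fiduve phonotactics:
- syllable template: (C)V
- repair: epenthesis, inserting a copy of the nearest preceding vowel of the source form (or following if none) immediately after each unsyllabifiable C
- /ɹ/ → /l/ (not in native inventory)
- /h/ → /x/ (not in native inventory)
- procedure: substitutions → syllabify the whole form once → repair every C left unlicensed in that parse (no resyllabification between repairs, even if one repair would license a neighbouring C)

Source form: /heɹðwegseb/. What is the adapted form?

xeleðewegesebe

Substitution: /h/ → /x/, /ɹ/ → /l/, giving /xelðwegseb/.
Syllabifying with onset maximization leaves /l/, /ð/, /g/, /b/ stranded (no codas are permitted; onsets are limited to one consonant).
Each unlicensed consonant becomes the onset of a new syllable: /l/ → /le/, /ð/ → /ðe/, /g/ → /ge/, /b/ → /be/.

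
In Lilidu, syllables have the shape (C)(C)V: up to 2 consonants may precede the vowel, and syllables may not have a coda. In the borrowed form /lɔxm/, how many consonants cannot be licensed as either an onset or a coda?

2

Under (C)(C)V, the unsyllabifiable consonants are /x/, /m/ (no codas are permitted; onsets may contain at most 2 consonants).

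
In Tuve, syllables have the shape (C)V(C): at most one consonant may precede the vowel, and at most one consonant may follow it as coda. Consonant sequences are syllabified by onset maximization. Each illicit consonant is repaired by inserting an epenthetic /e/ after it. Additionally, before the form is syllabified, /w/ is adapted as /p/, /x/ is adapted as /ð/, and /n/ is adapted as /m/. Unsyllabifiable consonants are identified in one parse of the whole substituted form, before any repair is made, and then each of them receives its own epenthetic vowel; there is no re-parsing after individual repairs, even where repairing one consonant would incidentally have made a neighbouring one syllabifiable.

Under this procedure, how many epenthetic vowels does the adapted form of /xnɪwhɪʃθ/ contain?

After substitution the input is /ðmɪphɪʃθ/.
The unsyllabifiable consonants are /ð/, /θ/; each receives one epenthetic vowel.

2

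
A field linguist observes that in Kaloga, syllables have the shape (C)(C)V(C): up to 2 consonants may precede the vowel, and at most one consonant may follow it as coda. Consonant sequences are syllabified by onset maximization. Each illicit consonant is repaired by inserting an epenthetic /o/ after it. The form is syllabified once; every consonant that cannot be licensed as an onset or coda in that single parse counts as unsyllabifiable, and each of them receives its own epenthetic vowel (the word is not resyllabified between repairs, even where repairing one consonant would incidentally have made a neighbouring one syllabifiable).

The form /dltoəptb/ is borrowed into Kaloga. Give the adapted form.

Syllabifying with onset maximization leaves /d/, /t/, /b/ stranded (at most one coda consonant is licensed; onsets may contain at most 2 consonants).
Each unlicensed consonant becomes the onset of a new syllable: /d/ → /do/, /t/ → /to/, /b/ → /bo/.

doltoəptobo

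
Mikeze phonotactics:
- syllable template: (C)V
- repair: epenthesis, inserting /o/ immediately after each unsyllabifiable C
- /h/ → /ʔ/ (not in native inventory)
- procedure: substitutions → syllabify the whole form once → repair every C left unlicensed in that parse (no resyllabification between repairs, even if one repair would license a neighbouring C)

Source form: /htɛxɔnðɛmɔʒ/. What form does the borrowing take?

ʔotɛxɔnoðɛmɔʒo

Substitution: /h/ → /ʔ/, giving /ʔtɛxɔnðɛmɔʒ/.
Under (C)V, the unsyllabifiable consonants are /ʔ/, /n/, /ʒ/ (no codas are permitted; onsets are limited to one consonant).
Each unlicensed consonant becomes the onset of a new syllable: /ʔ/ → /ʔo/, /n/ → /no/, /ʒ/ → /ʒo/.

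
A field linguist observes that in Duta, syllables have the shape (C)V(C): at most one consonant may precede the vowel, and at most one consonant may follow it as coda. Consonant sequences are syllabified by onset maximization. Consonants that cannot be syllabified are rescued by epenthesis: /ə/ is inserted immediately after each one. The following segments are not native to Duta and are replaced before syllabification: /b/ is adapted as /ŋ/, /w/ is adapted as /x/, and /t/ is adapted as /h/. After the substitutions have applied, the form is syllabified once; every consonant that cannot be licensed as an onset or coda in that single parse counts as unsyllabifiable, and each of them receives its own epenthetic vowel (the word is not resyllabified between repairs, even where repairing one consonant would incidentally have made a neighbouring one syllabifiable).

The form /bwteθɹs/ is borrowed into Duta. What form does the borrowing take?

ŋəxəheθɹəsə

Substitution: /b/ → /ŋ/, /w/ → /x/, /t/ → /h/, giving /ŋxheθɹs/.
Under (C)V(C), the unsyllabifiable consonants are /ŋ/, /x/, /ɹ/, /s/ (at most one coda consonant is licensed; onsets are limited to one consonant).
Inserting the epenthetic vowel yields /ŋ/ → /ŋə/, /x/ → /xə/, /ɹ/ → /ɹə/, /s/ → /sə/.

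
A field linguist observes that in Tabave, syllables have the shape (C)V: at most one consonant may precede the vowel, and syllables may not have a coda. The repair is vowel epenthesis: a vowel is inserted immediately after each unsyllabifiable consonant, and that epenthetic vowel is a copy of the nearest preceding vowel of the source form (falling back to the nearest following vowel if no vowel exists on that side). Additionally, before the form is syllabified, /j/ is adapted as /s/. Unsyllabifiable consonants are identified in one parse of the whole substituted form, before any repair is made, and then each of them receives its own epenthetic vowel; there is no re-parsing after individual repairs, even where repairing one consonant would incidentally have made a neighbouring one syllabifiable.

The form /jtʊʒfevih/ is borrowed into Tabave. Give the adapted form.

Substitution: /j/ → /s/, giving /stʊʒfevih/.
The consonants /s/, /ʒ/, /h/ cannot be parsed into a legal (C)V syllable (no codas are permitted; onsets are limited to one consonant).
Each unlicensed consonant becomes the onset of a new syllable: /s/ → /sʊ/, /ʒ/ → /ʒʊ/, /h/ → /hi/.

sʊtʊʒʊfevihi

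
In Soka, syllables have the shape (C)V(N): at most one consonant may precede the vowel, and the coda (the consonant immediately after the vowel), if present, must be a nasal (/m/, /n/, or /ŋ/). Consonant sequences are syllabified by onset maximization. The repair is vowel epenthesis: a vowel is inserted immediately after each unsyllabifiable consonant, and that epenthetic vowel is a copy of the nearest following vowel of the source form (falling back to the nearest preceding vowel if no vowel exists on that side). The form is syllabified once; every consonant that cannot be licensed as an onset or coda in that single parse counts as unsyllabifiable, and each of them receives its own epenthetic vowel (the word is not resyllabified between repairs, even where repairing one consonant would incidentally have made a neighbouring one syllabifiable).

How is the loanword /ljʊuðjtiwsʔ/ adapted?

Syllabifying with onset maximization leaves /l/, /ð/, /j/, /w/, /s/, /ʔ/ stranded (only a nasal (/m/, /n/, or /ŋ/) is licensed in coda position; onsets are limited to one consonant).
Inserting the epenthetic vowel yields /l/ → /lʊ/, /ð/ → /ði/, /j/ → /ji/, /w/ → /wi/, /s/ → /si/, /ʔ/ → /ʔi/.

lʊjʊuðijitiwisiʔi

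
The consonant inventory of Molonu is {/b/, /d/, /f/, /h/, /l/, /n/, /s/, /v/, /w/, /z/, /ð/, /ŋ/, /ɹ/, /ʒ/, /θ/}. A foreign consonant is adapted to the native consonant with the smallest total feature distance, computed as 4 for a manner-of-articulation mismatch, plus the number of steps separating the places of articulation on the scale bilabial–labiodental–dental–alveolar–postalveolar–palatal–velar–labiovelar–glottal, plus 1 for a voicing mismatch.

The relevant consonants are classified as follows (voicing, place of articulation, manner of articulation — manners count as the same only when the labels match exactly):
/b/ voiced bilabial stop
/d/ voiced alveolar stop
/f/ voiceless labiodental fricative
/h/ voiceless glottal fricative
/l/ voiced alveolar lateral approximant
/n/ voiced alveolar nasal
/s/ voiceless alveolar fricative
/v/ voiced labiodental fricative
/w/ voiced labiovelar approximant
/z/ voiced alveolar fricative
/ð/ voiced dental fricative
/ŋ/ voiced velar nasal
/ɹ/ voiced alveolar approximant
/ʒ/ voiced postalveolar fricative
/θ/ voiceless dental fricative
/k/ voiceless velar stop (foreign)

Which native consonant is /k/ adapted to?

d

/d/ is closest: same manner (stop), place distance 3 (velar→alveolar), voicing differs (+1); total 4. Next closest is /ŋ/ at distance 5.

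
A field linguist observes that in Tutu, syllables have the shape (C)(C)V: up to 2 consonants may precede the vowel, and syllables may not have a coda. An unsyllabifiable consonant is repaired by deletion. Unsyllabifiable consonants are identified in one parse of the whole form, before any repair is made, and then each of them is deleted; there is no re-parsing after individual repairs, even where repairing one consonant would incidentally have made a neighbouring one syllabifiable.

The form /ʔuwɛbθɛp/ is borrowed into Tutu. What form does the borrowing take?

ʔuwɛbθɛ

Under (C)(C)V, the unsyllabifiable consonants are /p/ (no codas are permitted; onsets may contain at most 2 consonants).
Each unlicensed consonant is deleted: /p/.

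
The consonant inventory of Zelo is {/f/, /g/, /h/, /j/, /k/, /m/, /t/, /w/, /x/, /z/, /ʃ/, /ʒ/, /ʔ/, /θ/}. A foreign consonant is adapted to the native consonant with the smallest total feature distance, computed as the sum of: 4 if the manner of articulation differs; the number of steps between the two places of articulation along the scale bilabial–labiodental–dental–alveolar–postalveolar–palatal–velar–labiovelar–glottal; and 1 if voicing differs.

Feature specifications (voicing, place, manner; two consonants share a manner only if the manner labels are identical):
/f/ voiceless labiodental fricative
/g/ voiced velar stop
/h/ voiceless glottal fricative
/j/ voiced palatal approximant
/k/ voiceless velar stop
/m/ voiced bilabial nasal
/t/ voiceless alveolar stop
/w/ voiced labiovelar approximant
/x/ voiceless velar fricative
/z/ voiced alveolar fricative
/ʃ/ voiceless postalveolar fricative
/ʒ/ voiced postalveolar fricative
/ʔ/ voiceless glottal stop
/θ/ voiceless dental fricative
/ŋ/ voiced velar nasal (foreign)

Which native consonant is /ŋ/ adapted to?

/g/ is closest: manner differs (nasal→stop, +4), place distance 0 (velar→velar), same voicing; total 4. Next closest is /j/ at distance 5.

g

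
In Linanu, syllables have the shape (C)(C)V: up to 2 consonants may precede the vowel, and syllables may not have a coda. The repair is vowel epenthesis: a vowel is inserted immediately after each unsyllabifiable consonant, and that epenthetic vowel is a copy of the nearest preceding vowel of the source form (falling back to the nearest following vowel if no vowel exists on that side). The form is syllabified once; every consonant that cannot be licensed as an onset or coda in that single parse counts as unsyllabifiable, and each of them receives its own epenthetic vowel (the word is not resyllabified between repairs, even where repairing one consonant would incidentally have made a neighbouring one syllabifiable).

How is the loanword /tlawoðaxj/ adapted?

Under (C)(C)V, the unsyllabifiable consonants are /x/, /j/ (no codas are permitted; onsets may contain at most 2 consonants).
Inserting the epenthetic vowel yields /x/ → /xa/, /j/ → /ja/.

tlawoðaxaja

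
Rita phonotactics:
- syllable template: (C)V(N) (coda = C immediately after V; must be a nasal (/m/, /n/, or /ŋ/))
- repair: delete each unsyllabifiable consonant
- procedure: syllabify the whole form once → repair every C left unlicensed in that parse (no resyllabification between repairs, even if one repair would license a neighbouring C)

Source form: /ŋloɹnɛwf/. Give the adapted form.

lonɛ

Syllabifying with onset maximization leaves /ŋ/, /ɹ/, /w/, /f/ stranded (only a nasal (/m/, /n/, or /ŋ/) is licensed in coda position; onsets are limited to one consonant).
Each unlicensed consonant is deleted: /ŋ/, /ɹ/, /w/, /f/.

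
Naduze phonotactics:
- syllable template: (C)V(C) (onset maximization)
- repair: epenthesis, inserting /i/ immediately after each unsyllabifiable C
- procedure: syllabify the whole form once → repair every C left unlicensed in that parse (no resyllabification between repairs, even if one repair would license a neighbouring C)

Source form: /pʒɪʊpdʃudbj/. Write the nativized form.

Under (C)V(C), the unsyllabifiable consonants are /p/, /d/, /b/, /j/ (at most one coda consonant is licensed; onsets are limited to one consonant).
Inserting the epenthetic vowel yields /p/ → /pi/, /d/ → /di/, /b/ → /bi/, /j/ → /ji/.

piʒɪʊpdiʃudbiji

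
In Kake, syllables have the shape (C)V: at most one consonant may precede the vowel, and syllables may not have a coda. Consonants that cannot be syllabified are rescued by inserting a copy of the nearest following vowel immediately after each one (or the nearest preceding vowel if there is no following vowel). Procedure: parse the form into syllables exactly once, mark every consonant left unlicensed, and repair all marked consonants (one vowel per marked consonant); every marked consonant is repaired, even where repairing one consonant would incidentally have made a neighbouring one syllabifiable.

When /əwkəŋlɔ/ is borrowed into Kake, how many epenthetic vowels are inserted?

2

The unsyllabifiable consonants are /w/, /ŋ/; each receives one epenthetic vowel.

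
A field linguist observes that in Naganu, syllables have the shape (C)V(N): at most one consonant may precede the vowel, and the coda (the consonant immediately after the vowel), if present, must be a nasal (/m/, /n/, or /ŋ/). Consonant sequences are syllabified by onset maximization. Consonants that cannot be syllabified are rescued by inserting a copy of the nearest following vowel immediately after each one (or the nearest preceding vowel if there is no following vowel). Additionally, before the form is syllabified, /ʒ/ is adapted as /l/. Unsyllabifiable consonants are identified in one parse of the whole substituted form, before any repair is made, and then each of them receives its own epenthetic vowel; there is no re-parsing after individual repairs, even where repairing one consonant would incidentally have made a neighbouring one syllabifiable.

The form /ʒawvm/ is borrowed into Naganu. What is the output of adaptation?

Substitution: /ʒ/ → /l/, giving /lawvm/.
Under (C)V(N), the unsyllabifiable consonants are /w/, /v/, /m/ (only a nasal (/m/, /n/, or /ŋ/) is licensed in coda position; onsets are limited to one consonant).
Epenthesis after each stranded consonant: /w/ → /wa/, /v/ → /va/, /m/ → /ma/.

lawavama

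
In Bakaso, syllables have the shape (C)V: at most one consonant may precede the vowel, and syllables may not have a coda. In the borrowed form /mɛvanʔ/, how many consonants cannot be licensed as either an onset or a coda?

Syllabifying with onset maximization leaves /n/, /ʔ/ stranded (no codas are permitted; onsets are limited to one consonant).

2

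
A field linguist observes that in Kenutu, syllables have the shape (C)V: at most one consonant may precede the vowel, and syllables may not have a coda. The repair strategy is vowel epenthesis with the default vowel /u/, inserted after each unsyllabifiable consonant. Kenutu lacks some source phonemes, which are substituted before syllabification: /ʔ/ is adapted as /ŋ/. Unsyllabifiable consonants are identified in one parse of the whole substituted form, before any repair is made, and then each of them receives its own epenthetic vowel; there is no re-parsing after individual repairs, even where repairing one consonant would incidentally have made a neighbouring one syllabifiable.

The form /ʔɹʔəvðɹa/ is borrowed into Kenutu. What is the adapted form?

ŋuɹuŋəvuðuɹa

Substitution: /ʔ/ → /ŋ/, giving /ŋɹŋəvðɹa/.
Syllabifying with onset maximization leaves /ŋ/, /ɹ/, /v/, /ð/ stranded (no codas are permitted; onsets are limited to one consonant).
Epenthesis after each stranded consonant: /ŋ/ → /ŋu/, /ɹ/ → /ɹu/, /v/ → /vu/, /ð/ → /ðu/.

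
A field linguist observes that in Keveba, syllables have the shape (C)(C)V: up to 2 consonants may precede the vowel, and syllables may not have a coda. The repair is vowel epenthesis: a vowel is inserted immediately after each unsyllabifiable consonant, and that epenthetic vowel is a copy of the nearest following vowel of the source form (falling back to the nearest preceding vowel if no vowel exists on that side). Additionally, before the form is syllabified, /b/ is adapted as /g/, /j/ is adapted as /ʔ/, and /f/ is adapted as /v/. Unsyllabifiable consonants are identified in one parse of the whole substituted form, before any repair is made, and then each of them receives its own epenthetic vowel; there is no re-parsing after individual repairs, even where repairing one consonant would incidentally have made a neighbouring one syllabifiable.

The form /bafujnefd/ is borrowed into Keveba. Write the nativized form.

gavuʔnevede

Substitution: /b/ → /g/, /f/ → /v/, /j/ → /ʔ/, giving /gavuʔnevd/.
Syllabifying with onset maximization leaves /v/, /d/ stranded (no codas are permitted; onsets may contain at most 2 consonants).
Epenthesis after each stranded consonant: /v/ → /ve/, /d/ → /de/.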